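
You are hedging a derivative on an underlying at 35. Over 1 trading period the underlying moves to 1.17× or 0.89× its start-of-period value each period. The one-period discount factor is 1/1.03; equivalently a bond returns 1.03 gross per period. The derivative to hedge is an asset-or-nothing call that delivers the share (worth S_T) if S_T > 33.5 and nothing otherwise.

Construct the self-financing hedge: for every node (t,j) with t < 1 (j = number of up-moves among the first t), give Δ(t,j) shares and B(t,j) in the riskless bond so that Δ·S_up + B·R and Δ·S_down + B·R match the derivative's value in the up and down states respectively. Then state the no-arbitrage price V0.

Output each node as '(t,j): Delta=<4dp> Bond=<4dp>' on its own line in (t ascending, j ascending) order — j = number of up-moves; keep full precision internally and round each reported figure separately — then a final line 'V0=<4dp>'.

The replicating-portfolio and risk-neutral prices coincide; use p* = (1.03−0.89)/(1.17−0.89) = 0.5000 for the latter.
Terminal values V(1,·): V(1,0)=0.0000, V(1,1)=40.9500
(0,0): S=35.0000. Δ = (V_up−V_dn)/(S_up−S_dn) = (40.9500−0.0000)/(40.9500−31.1500) = 4.1786. V = [p*·40.9500 + (1−p*)·0.0000]/1.03 = 19.8786. B = V − Δ·S = -126.3714.
Self-financing check: at every node Δ·S+B equals the discounted successor values.

(0,0): Delta=4.1786 Bond=-126.3714
V0=19.8786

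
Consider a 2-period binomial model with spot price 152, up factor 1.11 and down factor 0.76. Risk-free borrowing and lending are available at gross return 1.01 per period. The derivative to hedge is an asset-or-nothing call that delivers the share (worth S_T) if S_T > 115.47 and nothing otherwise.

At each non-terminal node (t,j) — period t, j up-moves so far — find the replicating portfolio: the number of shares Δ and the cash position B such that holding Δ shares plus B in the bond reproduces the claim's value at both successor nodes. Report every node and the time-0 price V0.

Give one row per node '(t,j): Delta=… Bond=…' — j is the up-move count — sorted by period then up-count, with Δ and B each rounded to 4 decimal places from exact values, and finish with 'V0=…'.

(0,0): Delta=1.4668 Bond=-77.9857
(1,0): Delta=3.1714 Bond=-275.6794
(1,1): Delta=1.0000 Bond=0.0000
V0=144.9743

The replicating-portfolio and risk-neutral prices coincide; use p* = (1.01−0.76)/(1.11−0.76) = 0.7143 for the latter.
Terminal payoffs: V(2,0)=0.0000, V(2,1)=128.2272, V(2,2)=187.2792
Node (1,0) S=115.5200: V=(p*·128.2272+(1−p*)·0.0000)/1.01=90.6840; Δ=(128.2272−0.0000)/(128.2272−87.7952)=3.1714; B=V−Δ·S=-275.6794
Node (1,1) S=168.7200: V=(p*·187.2792+(1−p*)·128.2272)/1.01=168.7200; Δ=(187.2792−128.2272)/(187.2792−128.2272)=1.0000; B=V−Δ·S=0.0000
Node (0,0) S=152.0000: V=(p*·168.7200+(1−p*)·90.6840)/1.01=144.9743; Δ=(168.7200−90.6840)/(168.7200−115.5200)=1.4668; B=V−Δ·S=-77.9857
The time-0 hedge costs 144.9743, which is the no-arbitrage price.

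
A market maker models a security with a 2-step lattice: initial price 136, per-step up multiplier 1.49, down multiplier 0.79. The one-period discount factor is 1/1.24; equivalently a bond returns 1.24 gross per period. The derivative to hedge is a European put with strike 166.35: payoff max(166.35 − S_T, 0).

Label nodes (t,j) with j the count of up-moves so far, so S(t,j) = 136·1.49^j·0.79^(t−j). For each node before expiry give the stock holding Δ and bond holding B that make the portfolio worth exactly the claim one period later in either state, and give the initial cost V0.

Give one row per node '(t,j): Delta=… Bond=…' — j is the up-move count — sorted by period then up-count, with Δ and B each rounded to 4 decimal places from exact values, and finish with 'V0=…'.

Since d<R<u, set p* = (R−d)/(u−d) = 0.6429; price each node as the discounted p*-expectation of its children.
Payoff layer (t=2): V(2,0)=81.4724, V(2,1)=6.2644, V(2,2)=0.0000
  t=1,j=0: stock 107.4400 → up 160.0856 (V=6.2644), down 84.8776 (V=81.4724). Price 26.7132; hedge Δ=-1.0000, bond B=134.1532.
  t=1,j=1: stock 202.6400 → up 301.9336 (V=0.0000), down 160.0856 (V=6.2644). Price 1.8043; hedge Δ=-0.0442, bond B=10.7534.
  t=0,j=0: stock 136.0000 → up 202.6400 (V=1.8043), down 107.4400 (V=26.7132). Price 8.6293; hedge Δ=-0.2616, bond B=44.2135.
Self-financing check: at every node Δ·S+B equals the discounted successor values.

(0,0): Delta=-0.2616 Bond=44.2135
(1,0): Delta=-1.0000 Bond=134.1532
(1,1): Delta=-0.0442 Bond=10.7534
V0=8.6293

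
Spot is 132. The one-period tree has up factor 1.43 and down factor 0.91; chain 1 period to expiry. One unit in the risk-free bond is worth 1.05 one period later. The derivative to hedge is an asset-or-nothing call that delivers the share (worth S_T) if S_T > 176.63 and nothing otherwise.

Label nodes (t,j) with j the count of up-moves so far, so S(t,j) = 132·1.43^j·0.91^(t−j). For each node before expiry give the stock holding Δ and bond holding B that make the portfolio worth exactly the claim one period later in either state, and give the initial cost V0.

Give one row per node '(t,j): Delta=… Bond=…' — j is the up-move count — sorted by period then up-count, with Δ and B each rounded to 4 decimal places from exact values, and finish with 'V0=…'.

(0,0): Delta=2.7500 Bond=-314.6000
V0=48.4000

Risk-neutral probability p* = (R−d)/(u−d) = (1.05−0.91)/(1.43−0.91) = 0.2692.
Payoff layer (t=1): V(1,0)=0.0000, V(1,1)=188.7600
Node (0,0) S=132.0000: V=(p*·188.7600+(1−p*)·0.0000)/1.05=48.4000; Δ=(188.7600−0.0000)/(188.7600−120.1200)=2.7500; B=V−Δ·S=-314.6000
Root portfolio cost Δ·132+B reproduces V0=48.4000.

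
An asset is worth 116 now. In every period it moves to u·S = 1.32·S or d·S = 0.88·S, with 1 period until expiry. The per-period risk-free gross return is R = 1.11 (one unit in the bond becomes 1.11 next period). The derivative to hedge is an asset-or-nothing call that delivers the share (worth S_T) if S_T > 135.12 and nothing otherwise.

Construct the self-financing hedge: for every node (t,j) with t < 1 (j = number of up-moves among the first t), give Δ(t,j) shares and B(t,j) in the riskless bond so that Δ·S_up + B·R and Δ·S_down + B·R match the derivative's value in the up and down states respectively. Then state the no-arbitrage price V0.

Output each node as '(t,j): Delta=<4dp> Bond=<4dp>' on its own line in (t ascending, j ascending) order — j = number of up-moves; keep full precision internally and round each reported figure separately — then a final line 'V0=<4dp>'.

(0,0): Delta=3.0000 Bond=-275.8919
V0=72.1081

The replicating-portfolio and risk-neutral prices coincide; use p* = (1.11−0.88)/(1.32−0.88) = 0.5227 for the latter.
Terminal payoffs: V(1,0)=0.0000, V(1,1)=153.1200
(0,0): S=116.0000. Δ = (V_up−V_dn)/(S_up−S_dn) = (153.1200−0.0000)/(153.1200−102.0800) = 3.0000. V = [p*·153.1200 + (1−p*)·0.0000]/1.11 = 72.1081. B = V − Δ·S = -275.8919.
Root portfolio cost Δ·116+B reproduces V0=72.1081.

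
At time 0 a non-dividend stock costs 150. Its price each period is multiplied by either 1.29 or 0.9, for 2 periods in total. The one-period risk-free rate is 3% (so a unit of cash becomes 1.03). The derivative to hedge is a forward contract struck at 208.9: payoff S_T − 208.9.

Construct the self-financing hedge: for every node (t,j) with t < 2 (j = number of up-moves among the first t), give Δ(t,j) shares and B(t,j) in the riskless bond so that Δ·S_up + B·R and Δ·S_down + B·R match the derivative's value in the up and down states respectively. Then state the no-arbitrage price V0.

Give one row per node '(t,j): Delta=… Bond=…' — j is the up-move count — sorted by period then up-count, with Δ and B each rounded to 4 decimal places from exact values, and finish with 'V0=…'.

No-arbitrage ⇒ martingale measure with p* = (R−d)/(u−d) = 0.3333.
Terminal payoffs: V(2,0)=-87.4000, V(2,1)=-34.7500, V(2,2)=40.7150
Node (1,0) S=135.0000: V=(p*·-34.7500+(1−p*)·-87.4000)/1.03=-67.8155; Δ=(-34.7500−-87.4000)/(174.1500−121.5000)=1.0000; B=V−Δ·S=-202.8155
Node (1,1) S=193.5000: V=(p*·40.7150+(1−p*)·-34.7500)/1.03=-9.3155; Δ=(40.7150−-34.7500)/(249.6150−174.1500)=1.0000; B=V−Δ·S=-202.8155
Node (0,0) S=150.0000: V=(p*·-9.3155+(1−p*)·-67.8155)/1.03=-46.9083; Δ=(-9.3155−-67.8155)/(193.5000−135.0000)=1.0000; B=V−Δ·S=-196.9083
Check: Δ(0,0)·S0 + B(0,0) = -46.9083 = V0.

(0,0): Delta=1.0000 Bond=-196.9083
(1,0): Delta=1.0000 Bond=-202.8155
(1,1): Delta=1.0000 Bond=-202.8155
V0=-46.9083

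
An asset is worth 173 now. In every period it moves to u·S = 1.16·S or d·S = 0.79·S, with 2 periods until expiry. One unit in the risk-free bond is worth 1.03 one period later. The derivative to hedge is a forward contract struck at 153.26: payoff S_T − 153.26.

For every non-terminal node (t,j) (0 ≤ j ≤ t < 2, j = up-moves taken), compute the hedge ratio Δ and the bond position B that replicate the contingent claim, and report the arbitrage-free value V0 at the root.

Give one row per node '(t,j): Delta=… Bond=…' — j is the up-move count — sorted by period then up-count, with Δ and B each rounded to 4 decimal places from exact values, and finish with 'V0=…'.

(0,0): Delta=1.0000 Bond=-144.4622
(1,0): Delta=1.0000 Bond=-148.7961
(1,1): Delta=1.0000 Bond=-148.7961
V0=28.5378

Under the risk-neutral measure, an up-move has probability p* = (R−d)/(u−d) = 0.6486 and values discount at R = 1.03.
Terminal values V(2,·): V(2,0)=-45.2907, V(2,1)=5.2772, V(2,2)=79.5288
Node (1,0) S=136.6700: V=(p*·5.2772+(1−p*)·-45.2907)/1.03=-12.1261; Δ=(5.2772−-45.2907)/(158.5372−107.9693)=1.0000; B=V−Δ·S=-148.7961
Node (1,1) S=200.6800: V=(p*·79.5288+(1−p*)·5.2772)/1.03=51.8839; Δ=(79.5288−5.2772)/(232.7888−158.5372)=1.0000; B=V−Δ·S=-148.7961
Node (0,0) S=173.0000: V=(p*·51.8839+(1−p*)·-12.1261)/1.03=28.5378; Δ=(51.8839−-12.1261)/(200.6800−136.6700)=1.0000; B=V−Δ·S=-144.4622
Each (Δ,B) replicates both successor values, so the strategy is self-financing and V0 is arbitrage-free.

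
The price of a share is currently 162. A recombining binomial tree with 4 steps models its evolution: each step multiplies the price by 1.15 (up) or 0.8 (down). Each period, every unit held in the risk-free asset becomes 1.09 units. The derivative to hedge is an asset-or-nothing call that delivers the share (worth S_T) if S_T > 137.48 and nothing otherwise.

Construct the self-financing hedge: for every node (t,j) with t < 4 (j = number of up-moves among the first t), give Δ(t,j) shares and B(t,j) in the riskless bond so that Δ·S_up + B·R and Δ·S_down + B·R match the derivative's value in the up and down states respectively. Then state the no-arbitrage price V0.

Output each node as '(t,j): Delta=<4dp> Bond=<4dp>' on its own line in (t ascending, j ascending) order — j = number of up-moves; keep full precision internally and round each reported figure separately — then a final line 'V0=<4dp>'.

(0,0): Delta=1.6158 Bond=-112.6883
(1,0): Delta=2.5109 Bond=-238.8366
(1,1): Delta=1.4870 Bond=-98.8289
(2,0): Delta=0.0000 Bond=0.0000
(2,1): Delta=2.8723 Bond=-314.1937
(2,2): Delta=1.2876 Bond=-65.0056
(3,0): Delta=0.0000 Bond=0.0000
(3,1): Delta=0.0000 Bond=0.0000
(3,2): Delta=3.2857 Bond=-413.3272
(3,3): Delta=1.0000 Bond=0.0000
V0=149.0723

No-arbitrage ⇒ martingale measure with p* = (R−d)/(u−d) = 0.8286.
Terminal values V(4,·): V(4,0)=0.0000, V(4,1)=0.0000, V(4,2)=0.0000, V(4,3)=197.1054, V(4,4)=283.3390
Node (3,0) S=82.9440: V=(p*·0.0000+(1−p*)·0.0000)/1.09=0.0000; Δ=(0.0000−0.0000)/(95.3856−66.3552)=0.0000; B=V−Δ·S=0.0000
Node (3,1) S=119.2320: V=(p*·0.0000+(1−p*)·0.0000)/1.09=0.0000; Δ=(0.0000−0.0000)/(137.1168−95.3856)=0.0000; B=V−Δ·S=0.0000
Node (3,2) S=171.3960: V=(p*·197.1054+(1−p*)·0.0000)/1.09=149.8311; Δ=(197.1054−0.0000)/(197.1054−137.1168)=3.2857; B=V−Δ·S=-413.3272
Node (3,3) S=246.3817: V=(p*·283.3390+(1−p*)·197.1054)/1.09=246.3817; Δ=(283.3390−197.1054)/(283.3390−197.1054)=1.0000; B=V−Δ·S=0.0000
Node (2,0) S=103.6800: V=(p*·0.0000+(1−p*)·0.0000)/1.09=0.0000; Δ=(0.0000−0.0000)/(119.2320−82.9440)=0.0000; B=V−Δ·S=0.0000
Node (2,1) S=149.0400: V=(p*·149.8311+(1−p*)·0.0000)/1.09=113.8952; Δ=(149.8311−0.0000)/(171.3960−119.2320)=2.8723; B=V−Δ·S=-314.1937
Node (2,2) S=214.2450: V=(p*·246.3817+(1−p*)·149.8311)/1.09=210.8534; Δ=(246.3817−149.8311)/(246.3817−171.3960)=1.2876; B=V−Δ·S=-65.0056
Node (1,0) S=129.6000: V=(p*·113.8952+(1−p*)·0.0000)/1.09=86.5783; Δ=(113.8952−0.0000)/(149.0400−103.6800)=2.5109; B=V−Δ·S=-238.8366
Node (1,1) S=186.3000: V=(p*·210.8534+(1−p*)·113.8952)/1.09=178.1945; Δ=(210.8534−113.8952)/(214.2450−149.0400)=1.4870; B=V−Δ·S=-98.8289
Node (0,0) S=162.0000: V=(p*·178.1945+(1−p*)·86.5783)/1.09=149.0723; Δ=(178.1945−86.5783)/(186.3000−129.6000)=1.6158; B=V−Δ·S=-112.6883
The time-0 hedge costs 149.0723, which is the no-arbitrage price.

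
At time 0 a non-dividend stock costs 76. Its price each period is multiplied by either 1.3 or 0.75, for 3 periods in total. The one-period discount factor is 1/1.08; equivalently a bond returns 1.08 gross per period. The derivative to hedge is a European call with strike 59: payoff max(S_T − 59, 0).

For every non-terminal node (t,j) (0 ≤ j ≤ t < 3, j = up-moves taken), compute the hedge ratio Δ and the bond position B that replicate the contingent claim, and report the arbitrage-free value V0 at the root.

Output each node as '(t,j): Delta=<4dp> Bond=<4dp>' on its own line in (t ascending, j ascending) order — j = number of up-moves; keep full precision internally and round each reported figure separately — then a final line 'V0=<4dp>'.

(0,0): Delta=0.8891 Bond=-36.2576
(1,0): Delta=0.6615 Bond=-26.1855
(1,1): Delta=0.9767 Bond=-47.8068
(2,0): Delta=0.0000 Bond=0.0000
(2,1): Delta=0.9160 Bond=-47.1338
(2,2): Delta=1.0000 Bond=-54.6296
V0=31.3155

The replicating-portfolio and risk-neutral prices coincide; use p* = (1.08−0.75)/(1.3−0.75) = 0.6000 for the latter.
Terminal payoffs: V(3,0)=0.0000, V(3,1)=0.0000, V(3,2)=37.3300, V(3,3)=107.9720
  t=2,j=0: stock 42.7500 → up 55.5750 (V=0.0000), down 32.0625 (V=0.0000). Price 0.0000; hedge Δ=0.0000, bond B=0.0000.
  t=2,j=1: stock 74.1000 → up 96.3300 (V=37.3300), down 55.5750 (V=0.0000). Price 20.7389; hedge Δ=0.9160, bond B=-47.1338.
  t=2,j=2: stock 128.4400 → up 166.9720 (V=107.9720), down 96.3300 (V=37.3300). Price 73.8104; hedge Δ=1.0000, bond B=-54.6296.
  t=1,j=0: stock 57.0000 → up 74.1000 (V=20.7389), down 42.7500 (V=0.0000). Price 11.5216; hedge Δ=0.6615, bond B=-26.1855.
  t=1,j=1: stock 98.8000 → up 128.4400 (V=73.8104), down 74.1000 (V=20.7389). Price 48.6868; hedge Δ=0.9767, bond B=-47.8068.
  t=0,j=0: stock 76.0000 → up 98.8000 (V=48.6868), down 57.0000 (V=11.5216). Price 31.3155; hedge Δ=0.8891, bond B=-36.2576.
Each (Δ,B) replicates both successor values, so the strategy is self-financing and V0 is arbitrage-free.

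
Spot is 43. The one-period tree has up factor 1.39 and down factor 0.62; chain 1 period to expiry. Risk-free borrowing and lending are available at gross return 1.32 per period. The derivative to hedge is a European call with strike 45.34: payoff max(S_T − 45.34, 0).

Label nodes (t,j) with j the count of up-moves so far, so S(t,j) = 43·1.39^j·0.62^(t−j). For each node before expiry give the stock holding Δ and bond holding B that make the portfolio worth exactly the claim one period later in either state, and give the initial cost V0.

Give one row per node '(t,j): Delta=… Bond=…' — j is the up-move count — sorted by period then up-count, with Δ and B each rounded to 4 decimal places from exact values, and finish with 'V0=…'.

(0,0): Delta=0.4358 Bond=-8.8022
V0=9.9380

No-arbitrage ⇒ martingale measure with p* = (R−d)/(u−d) = 0.9091.
At expiry t=1: V(1,0)=0.0000, V(1,1)=14.4300
(0,0): S=43.0000. Δ = (V_up−V_dn)/(S_up−S_dn) = (14.4300−0.0000)/(59.7700−26.6600) = 0.4358. V = [p*·14.4300 + (1−p*)·0.0000]/1.32 = 9.9380. B = V − Δ·S = -8.8022.
Each (Δ,B) replicates both successor values, so the strategy is self-financing and V0 is arbitrage-free.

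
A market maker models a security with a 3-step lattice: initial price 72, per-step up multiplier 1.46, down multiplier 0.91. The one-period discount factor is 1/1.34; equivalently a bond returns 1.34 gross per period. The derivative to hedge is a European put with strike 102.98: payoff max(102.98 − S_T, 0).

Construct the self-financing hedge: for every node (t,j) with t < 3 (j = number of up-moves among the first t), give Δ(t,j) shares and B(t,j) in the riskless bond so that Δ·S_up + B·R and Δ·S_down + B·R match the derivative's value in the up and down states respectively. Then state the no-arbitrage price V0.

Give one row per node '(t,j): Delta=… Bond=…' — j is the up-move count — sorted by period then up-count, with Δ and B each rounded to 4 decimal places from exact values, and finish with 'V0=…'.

(0,0): Delta=-0.0984 Bond=8.0332
(1,0): Delta=-0.4061 Bond=30.9252
(1,1): Delta=-0.0449 Bond=5.1383
(2,0): Delta=-1.0000 Bond=76.8507
(2,1): Delta=-0.3028 Bond=31.5576
(2,2): Delta=0.0000 Bond=0.0000
V0=0.9495

Under the risk-neutral measure, an up-move has probability p* = (R−d)/(u−d) = 0.7818 and values discount at R = 1.34.
At expiry t=3: V(3,0)=48.7229, V(3,1)=15.9301, V(3,2)=0.0000, V(3,3)=0.0000
  t=2,j=0: stock 59.6232 → up 87.0499 (V=15.9301), down 54.2571 (V=48.7229). Price 17.2275; hedge Δ=-1.0000, bond B=76.8507.
  t=2,j=1: stock 95.6592 → up 139.6624 (V=0.0000), down 87.0499 (V=15.9301). Price 2.5938; hedge Δ=-0.3028, bond B=31.5576.
  t=2,j=2: stock 153.4752 → up 224.0738 (V=0.0000), down 139.6624 (V=0.0000). Price 0.0000; hedge Δ=0.0000, bond B=0.0000.
  t=1,j=0: stock 65.5200 → up 95.6592 (V=2.5938), down 59.6232 (V=17.2275). Price 4.3184; hedge Δ=-0.4061, bond B=30.9252.
  t=1,j=1: stock 105.1200 → up 153.4752 (V=0.0000), down 95.6592 (V=2.5938). Price 0.4223; hedge Δ=-0.0449, bond B=5.1383.
  t=0,j=0: stock 72.0000 → up 105.1200 (V=0.4223), down 65.5200 (V=4.3184). Price 0.9495; hedge Δ=-0.0984, bond B=8.0332.
The time-0 hedge costs 0.9495, which is the no-arbitrage price.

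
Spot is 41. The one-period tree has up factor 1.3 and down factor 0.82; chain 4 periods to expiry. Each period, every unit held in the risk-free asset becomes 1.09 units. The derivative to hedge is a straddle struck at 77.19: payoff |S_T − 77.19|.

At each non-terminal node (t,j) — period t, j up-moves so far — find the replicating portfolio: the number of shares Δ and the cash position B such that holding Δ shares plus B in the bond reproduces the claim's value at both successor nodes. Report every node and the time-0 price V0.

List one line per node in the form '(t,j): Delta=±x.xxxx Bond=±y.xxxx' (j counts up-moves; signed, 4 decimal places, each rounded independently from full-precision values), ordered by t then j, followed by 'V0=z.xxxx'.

The replicating-portfolio and risk-neutral prices coincide; use p* = (1.09−0.82)/(1.3−0.82) = 0.5625 for the latter.
Terminal payoffs: V(4,0)=58.6530, V(4,1)=47.8021, V(4,2)=30.5994, V(4,3)=3.3269, V(4,4)=39.9101
(3,0): S=22.6061. Δ = (V_up−V_dn)/(S_up−S_dn) = (47.8021−58.6530)/(29.3879−18.5370) = -1.0000. V = [p*·47.8021 + (1−p*)·58.6530]/1.09 = 48.2104. B = V − Δ·S = 70.8165.
(3,1): S=35.8389. Δ = (V_up−V_dn)/(S_up−S_dn) = (30.5994−47.8021)/(46.5906−29.3879) = -1.0000. V = [p*·30.5994 + (1−p*)·47.8021]/1.09 = 34.9776. B = V − Δ·S = 70.8165.
(3,2): S=56.8178. Δ = (V_up−V_dn)/(S_up−S_dn) = (3.3269−30.5994)/(73.8631−46.5906) = -1.0000. V = [p*·3.3269 + (1−p*)·30.5994]/1.09 = 13.9987. B = V − Δ·S = 70.8165.
(3,3): S=90.0770. Δ = (V_up−V_dn)/(S_up−S_dn) = (39.9101−3.3269)/(117.1001−73.8631) = 0.8461. V = [p*·39.9101 + (1−p*)·3.3269]/1.09 = 21.9311. B = V − Δ·S = -54.2840.
(2,0): S=27.5684. Δ = (V_up−V_dn)/(S_up−S_dn) = (34.9776−48.2104)/(35.8389−22.6061) = -1.0000. V = [p*·34.9776 + (1−p*)·48.2104]/1.09 = 37.4009. B = V − Δ·S = 64.9693.
(2,1): S=43.7060. Δ = (V_up−V_dn)/(S_up−S_dn) = (13.9987−34.9776)/(56.8178−35.8389) = -1.0000. V = [p*·13.9987 + (1−p*)·34.9776]/1.09 = 21.2633. B = V − Δ·S = 64.9693.
(2,2): S=69.2900. Δ = (V_up−V_dn)/(S_up−S_dn) = (21.9311−13.9987)/(90.0770−56.8178) = 0.2385. V = [p*·21.9311 + (1−p*)·13.9987]/1.09 = 16.9364. B = V − Δ·S = 0.4106.
(1,0): S=33.6200. Δ = (V_up−V_dn)/(S_up−S_dn) = (21.2633−37.4009)/(43.7060−27.5684) = -1.0000. V = [p*·21.2633 + (1−p*)·37.4009]/1.09 = 25.9848. B = V − Δ·S = 59.6048.
(1,1): S=53.3000. Δ = (V_up−V_dn)/(S_up−S_dn) = (16.9364−21.2633)/(69.2900−43.7060) = -0.1691. V = [p*·16.9364 + (1−p*)·21.2633]/1.09 = 17.2747. B = V − Δ·S = 26.2890.
(0,0): S=41.0000. Δ = (V_up−V_dn)/(S_up−S_dn) = (17.2747−25.9848)/(53.3000−33.6200) = -0.4426. V = [p*·17.2747 + (1−p*)·25.9848]/1.09 = 19.3444. B = V − Δ·S = 37.4905.
Check: Δ(0,0)·S0 + B(0,0) = 19.3444 = V0.

(0,0): Delta=-0.4426 Bond=37.4905
(1,0): Delta=-1.0000 Bond=59.6048
(1,1): Delta=-0.1691 Bond=26.2890
(2,0): Delta=-1.0000 Bond=64.9693
(2,1): Delta=-1.0000 Bond=64.9693
(2,2): Delta=0.2385 Bond=0.4106
(3,0): Delta=-1.0000 Bond=70.8165
(3,1): Delta=-1.0000 Bond=70.8165
(3,2): Delta=-1.0000 Bond=70.8165
(3,3): Delta=0.8461 Bond=-54.2840
V0=19.3444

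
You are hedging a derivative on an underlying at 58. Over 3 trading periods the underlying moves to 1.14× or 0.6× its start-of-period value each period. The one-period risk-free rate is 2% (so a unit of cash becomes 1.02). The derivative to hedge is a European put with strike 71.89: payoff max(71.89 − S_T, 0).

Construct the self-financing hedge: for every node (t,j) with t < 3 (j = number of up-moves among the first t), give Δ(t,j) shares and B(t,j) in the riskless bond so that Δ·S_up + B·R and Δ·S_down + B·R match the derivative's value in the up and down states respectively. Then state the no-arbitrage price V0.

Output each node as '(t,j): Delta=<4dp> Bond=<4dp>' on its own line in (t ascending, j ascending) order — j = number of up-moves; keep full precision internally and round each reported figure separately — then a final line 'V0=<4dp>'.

The replicating-portfolio and risk-neutral prices coincide; use p* = (1.02−0.6)/(1.14−0.6) = 0.7778 for the latter.
Terminal payoffs: V(3,0)=59.3620, V(3,1)=48.0868, V(3,2)=26.6639, V(3,3)=0.0000
Node (2,0) S=20.8800: V=(p*·48.0868+(1−p*)·59.3620)/1.02=49.6004; Δ=(48.0868−59.3620)/(23.8032−12.5280)=-1.0000; B=V−Δ·S=70.4804
Node (2,1) S=39.6720: V=(p*·26.6639+(1−p*)·48.0868)/1.02=30.8084; Δ=(26.6639−48.0868)/(45.2261−23.8032)=-1.0000; B=V−Δ·S=70.4804
Node (2,2) S=75.3768: V=(p*·0.0000+(1−p*)·26.6639)/1.02=5.8091; Δ=(0.0000−26.6639)/(85.9296−45.2261)=-0.6551; B=V−Δ·S=55.1868
Node (1,0) S=34.8000: V=(p*·30.8084+(1−p*)·49.6004)/1.02=34.2984; Δ=(30.8084−49.6004)/(39.6720−20.8800)=-1.0000; B=V−Δ·S=69.0984
Node (1,1) S=66.1200: V=(p*·5.8091+(1−p*)·30.8084)/1.02=11.1417; Δ=(5.8091−30.8084)/(75.3768−39.6720)=-0.7002; B=V−Δ·S=57.4366
Node (0,0) S=58.0000: V=(p*·11.1417+(1−p*)·34.2984)/1.02=15.9683; Δ=(11.1417−34.2984)/(66.1200−34.8000)=-0.7394; B=V−Δ·S=58.8511
Self-financing check: at every node Δ·S+B equals the discounted successor values.

(0,0): Delta=-0.7394 Bond=58.8511
(1,0): Delta=-1.0000 Bond=69.0984
(1,1): Delta=-0.7002 Bond=57.4366
(2,0): Delta=-1.0000 Bond=70.4804
(2,1): Delta=-1.0000 Bond=70.4804
(2,2): Delta=-0.6551 Bond=55.1868
V0=15.9683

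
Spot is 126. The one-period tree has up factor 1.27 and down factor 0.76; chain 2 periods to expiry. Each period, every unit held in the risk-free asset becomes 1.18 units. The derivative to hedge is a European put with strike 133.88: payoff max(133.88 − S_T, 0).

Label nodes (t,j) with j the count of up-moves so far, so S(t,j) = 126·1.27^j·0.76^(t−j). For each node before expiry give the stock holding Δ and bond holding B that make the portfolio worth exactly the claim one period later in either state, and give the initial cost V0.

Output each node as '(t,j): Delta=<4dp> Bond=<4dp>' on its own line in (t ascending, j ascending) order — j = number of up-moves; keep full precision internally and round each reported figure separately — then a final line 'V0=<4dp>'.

Since d<R<u, set p* = (R−d)/(u−d) = 0.8235; price each node as the discounted p*-expectation of its children.
Payoff layer (t=2): V(2,0)=61.1024, V(2,1)=12.2648, V(2,2)=0.0000
  t=1,j=0: stock 95.7600 → up 121.6152 (V=12.2648), down 72.7776 (V=61.1024). Price 17.6976; hedge Δ=-1.0000, bond B=113.4576.
  t=1,j=1: stock 160.0200 → up 203.2254 (V=0.0000), down 121.6152 (V=12.2648). Price 1.8342; hedge Δ=-0.1503, bond B=25.8828.
  t=0,j=0: stock 126.0000 → up 160.0200 (V=1.8342), down 95.7600 (V=17.6976). Price 3.9268; hedge Δ=-0.2469, bond B=35.0315.
Root portfolio cost Δ·126+B reproduces V0=3.9268.

(0,0): Delta=-0.2469 Bond=35.0315
(1,0): Delta=-1.0000 Bond=113.4576
(1,1): Delta=-0.1503 Bond=25.8828
V0=3.9268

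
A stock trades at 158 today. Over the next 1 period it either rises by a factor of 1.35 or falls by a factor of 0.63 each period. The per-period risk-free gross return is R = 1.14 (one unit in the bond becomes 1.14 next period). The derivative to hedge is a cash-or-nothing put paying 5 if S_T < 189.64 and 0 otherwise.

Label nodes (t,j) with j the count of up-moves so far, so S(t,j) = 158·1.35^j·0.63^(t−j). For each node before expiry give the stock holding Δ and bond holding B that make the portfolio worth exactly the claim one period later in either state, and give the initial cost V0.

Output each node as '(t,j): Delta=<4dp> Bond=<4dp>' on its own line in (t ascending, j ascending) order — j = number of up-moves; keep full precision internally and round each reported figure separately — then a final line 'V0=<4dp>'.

(0,0): Delta=-0.0440 Bond=8.2237
V0=1.2792

Since d<R<u, set p* = (R−d)/(u−d) = 0.7083; price each node as the discounted p*-expectation of its children.
Payoff layer (t=1): V(1,0)=5.0000, V(1,1)=0.0000
  t=0,j=0: stock 158.0000 → up 213.3000 (V=0.0000), down 99.5400 (V=5.0000). Price 1.2792; hedge Δ=-0.0440, bond B=8.2237.
Check: Δ(0,0)·S0 + B(0,0) = 1.2792 = V0.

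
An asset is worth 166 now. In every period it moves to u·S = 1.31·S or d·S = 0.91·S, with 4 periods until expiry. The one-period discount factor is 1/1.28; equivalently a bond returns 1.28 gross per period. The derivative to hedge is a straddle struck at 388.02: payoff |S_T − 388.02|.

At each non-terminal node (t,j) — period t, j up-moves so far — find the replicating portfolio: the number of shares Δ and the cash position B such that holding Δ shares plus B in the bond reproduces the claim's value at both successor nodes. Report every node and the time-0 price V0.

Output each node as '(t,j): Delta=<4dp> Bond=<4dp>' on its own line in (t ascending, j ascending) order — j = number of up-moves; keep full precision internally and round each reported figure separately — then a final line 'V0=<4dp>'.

(0,0): Delta=0.1464 Bond=9.2567
(1,0): Delta=-1.0000 Bond=185.0224
(1,1): Delta=0.2110 Bond=-2.1925
(2,0): Delta=-1.0000 Bond=236.8286
(2,1): Delta=-1.0000 Bond=236.8286
(2,2): Delta=0.2792 Bond=-22.2363
(3,0): Delta=-1.0000 Bond=303.1406
(3,1): Delta=-1.0000 Bond=303.1406
(3,2): Delta=-1.0000 Bond=303.1406
(3,3): Delta=0.3512 Bond=-55.3491
V0=33.5575

Risk-neutral probability p* = (R−d)/(u−d) = (1.28−0.91)/(1.31−0.91) = 0.9250.
Terminal values V(4,·): V(4,0)=274.1856, V(4,1)=224.1485, V(4,2)=152.1170, V(4,3)=48.4234, V(4,4)=100.8499
  t=3,j=0: stock 125.0928 → up 163.8715 (V=224.1485), down 113.8344 (V=274.1856). Price 178.0478; hedge Δ=-1.0000, bond B=303.1406.
  t=3,j=1: stock 180.0786 → up 235.9030 (V=152.1170), down 163.8715 (V=224.1485). Price 123.0620; hedge Δ=-1.0000, bond B=303.1406.
  t=3,j=2: stock 259.2341 → up 339.5966 (V=48.4234), down 235.9030 (V=152.1170). Price 43.9066; hedge Δ=-1.0000, bond B=303.1406.
  t=3,j=3: stock 373.1831 → up 488.8699 (V=100.8499), down 339.5966 (V=48.4234). Price 75.7171; hedge Δ=0.3512, bond B=-55.3491.
  t=2,j=0: stock 137.4646 → up 180.0786 (V=123.0620), down 125.0928 (V=178.0478). Price 99.3640; hedge Δ=-1.0000, bond B=236.8286.
  t=2,j=1: stock 197.8886 → up 259.2341 (V=43.9066), down 180.0786 (V=123.0620). Price 38.9400; hedge Δ=-1.0000, bond B=236.8286.
  t=2,j=2: stock 284.8726 → up 373.1831 (V=75.7171), down 259.2341 (V=43.9066). Price 57.2901; hedge Δ=0.2792, bond B=-22.2363.
  t=1,j=0: stock 151.0600 → up 197.8886 (V=38.9400), down 137.4646 (V=99.3640). Price 33.9624; hedge Δ=-1.0000, bond B=185.0224.
  t=1,j=1: stock 217.4600 → up 284.8726 (V=57.2901), down 197.8886 (V=38.9400). Price 43.6827; hedge Δ=0.2110, bond B=-2.1925.
  t=0,j=0: stock 166.0000 → up 217.4600 (V=43.6827), down 151.0600 (V=33.9624). Price 33.5575; hedge Δ=0.1464, bond B=9.2567.
Root portfolio cost Δ·166+B reproduces V0=33.5575.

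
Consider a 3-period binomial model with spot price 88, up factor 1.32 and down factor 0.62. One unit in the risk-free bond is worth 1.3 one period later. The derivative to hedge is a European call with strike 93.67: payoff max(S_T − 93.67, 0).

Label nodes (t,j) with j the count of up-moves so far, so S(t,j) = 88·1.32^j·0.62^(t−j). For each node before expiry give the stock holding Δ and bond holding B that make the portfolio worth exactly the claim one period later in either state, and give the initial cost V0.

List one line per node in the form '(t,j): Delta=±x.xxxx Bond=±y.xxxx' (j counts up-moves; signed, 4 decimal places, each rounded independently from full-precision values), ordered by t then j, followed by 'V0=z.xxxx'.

Since d<R<u, set p* = (R−d)/(u−d) = 0.9714; price each node as the discounted p*-expectation of its children.
Payoff layer (t=3): V(3,0)=0.0000, V(3,1)=0.0000, V(3,2)=1.3953, V(3,3)=108.7272
  t=2,j=0: stock 33.8272 → up 44.6519 (V=0.0000), down 20.9729 (V=0.0000). Price 0.0000; hedge Δ=0.0000, bond B=0.0000.
  t=2,j=1: stock 72.0192 → up 95.0653 (V=1.3953), down 44.6519 (V=0.0000). Price 1.0427; hedge Δ=0.0277, bond B=-0.9507.
  t=2,j=2: stock 153.3312 → up 202.3972 (V=108.7272), down 95.0653 (V=1.3953). Price 81.2774; hedge Δ=1.0000, bond B=-72.0538.
  t=1,j=0: stock 54.5600 → up 72.0192 (V=1.0427), down 33.8272 (V=0.0000). Price 0.7791; hedge Δ=0.0273, bond B=-0.7104.
  t=1,j=1: stock 116.1600 → up 153.3312 (V=81.2774), down 72.0192 (V=1.0427). Price 60.7576; hedge Δ=0.9868, bond B=-53.8633.
  t=0,j=0: stock 88.0000 → up 116.1600 (V=60.7576), down 54.5600 (V=0.7791). Price 45.4184; hedge Δ=0.9737, bond B=-40.2651.
Self-financing check: at every node Δ·S+B equals the discounted successor values.

(0,0): Delta=0.9737 Bond=-40.2651
(1,0): Delta=0.0273 Bond=-0.7104
(1,1): Delta=0.9868 Bond=-53.8633
(2,0): Delta=0.0000 Bond=0.0000
(2,1): Delta=0.0277 Bond=-0.9507
(2,2): Delta=1.0000 Bond=-72.0538
V0=45.4184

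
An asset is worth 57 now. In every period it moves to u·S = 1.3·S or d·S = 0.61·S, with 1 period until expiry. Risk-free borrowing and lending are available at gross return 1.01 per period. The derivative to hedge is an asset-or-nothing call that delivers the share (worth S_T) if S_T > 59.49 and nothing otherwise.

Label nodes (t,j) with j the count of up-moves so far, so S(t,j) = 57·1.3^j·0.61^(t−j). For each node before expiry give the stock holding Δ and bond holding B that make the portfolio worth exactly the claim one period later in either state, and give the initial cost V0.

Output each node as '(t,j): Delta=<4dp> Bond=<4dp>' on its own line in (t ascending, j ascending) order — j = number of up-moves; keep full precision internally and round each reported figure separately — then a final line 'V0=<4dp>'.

(0,0): Delta=1.8841 Bond=-64.8601
V0=42.5312

Risk-neutral probability p* = (R−d)/(u−d) = (1.01−0.61)/(1.3−0.61) = 0.5797.
Terminal payoffs: V(1,0)=0.0000, V(1,1)=74.1000
(0,0): S=57.0000. Δ = (V_up−V_dn)/(S_up−S_dn) = (74.1000−0.0000)/(74.1000−34.7700) = 1.8841. V = [p*·74.1000 + (1−p*)·0.0000]/1.01 = 42.5312. B = V − Δ·S = -64.8601.
Self-financing check: at every node Δ·S+B equals the discounted successor values.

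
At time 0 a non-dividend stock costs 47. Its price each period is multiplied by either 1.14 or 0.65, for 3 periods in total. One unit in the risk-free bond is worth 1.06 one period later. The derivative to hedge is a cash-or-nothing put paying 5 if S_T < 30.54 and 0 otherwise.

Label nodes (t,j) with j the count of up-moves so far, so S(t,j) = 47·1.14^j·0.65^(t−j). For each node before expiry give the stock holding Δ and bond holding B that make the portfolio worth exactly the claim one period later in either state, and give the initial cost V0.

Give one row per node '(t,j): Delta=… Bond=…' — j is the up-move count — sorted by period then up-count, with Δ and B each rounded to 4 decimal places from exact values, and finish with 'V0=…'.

Risk-neutral probability p* = (R−d)/(u−d) = (1.06−0.65)/(1.14−0.65) = 0.8367.
Payoff layer (t=3): V(3,0)=5.0000, V(3,1)=5.0000, V(3,2)=0.0000, V(3,3)=0.0000
  t=2,j=0: stock 19.8575 → up 22.6376 (V=5.0000), down 12.9074 (V=5.0000). Price 4.7170; hedge Δ=0.0000, bond B=4.7170.
  t=2,j=1: stock 34.8270 → up 39.7028 (V=0.0000), down 22.6376 (V=5.0000). Price 0.7701; hedge Δ=-0.2930, bond B=10.9742.
  t=2,j=2: stock 61.0812 → up 69.6326 (V=0.0000), down 39.7028 (V=0.0000). Price 0.0000; hedge Δ=0.0000, bond B=0.0000.
  t=1,j=0: stock 30.5500 → up 34.8270 (V=0.7701), down 19.8575 (V=4.7170). Price 1.3344; hedge Δ=-0.2637, bond B=9.3893.
  t=1,j=1: stock 53.5800 → up 61.0812 (V=0.0000), down 34.8270 (V=0.7701). Price 0.1186; hedge Δ=-0.0293, bond B=1.6903.
  t=0,j=0: stock 47.0000 → up 53.5800 (V=0.1186), down 30.5500 (V=1.3344). Price 0.2992; hedge Δ=-0.0528, bond B=2.7804.
Each (Δ,B) replicates both successor values, so the strategy is self-financing and V0 is arbitrage-free.

(0,0): Delta=-0.0528 Bond=2.7804
(1,0): Delta=-0.2637 Bond=9.3893
(1,1): Delta=-0.0293 Bond=1.6903
(2,0): Delta=0.0000 Bond=4.7170
(2,1): Delta=-0.2930 Bond=10.9742
(2,2): Delta=0.0000 Bond=0.0000
V0=0.2992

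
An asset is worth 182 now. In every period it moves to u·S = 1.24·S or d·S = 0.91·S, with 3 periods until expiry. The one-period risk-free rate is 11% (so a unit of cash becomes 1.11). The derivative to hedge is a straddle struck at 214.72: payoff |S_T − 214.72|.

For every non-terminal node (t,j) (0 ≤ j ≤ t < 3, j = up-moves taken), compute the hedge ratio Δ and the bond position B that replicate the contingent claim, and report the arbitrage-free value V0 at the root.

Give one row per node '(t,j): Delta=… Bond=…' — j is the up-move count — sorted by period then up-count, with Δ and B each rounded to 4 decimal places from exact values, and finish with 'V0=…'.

Risk-neutral probability p* = (R−d)/(u−d) = (1.11−0.91)/(1.24−0.91) = 0.6061.
At expiry t=3: V(3,0)=77.5701, V(3,1)=27.8344, V(3,2)=39.9373, V(3,3)=132.2856
(2,0): S=150.7142. Δ = (V_up−V_dn)/(S_up−S_dn) = (27.8344−77.5701)/(186.8856−137.1499) = -1.0000. V = [p*·27.8344 + (1−p*)·77.5701]/1.11 = 42.7272. B = V − Δ·S = 193.4414.
(2,1): S=205.3688. Δ = (V_up−V_dn)/(S_up−S_dn) = (39.9373−27.8344)/(254.6573−186.8856) = 0.1786. V = [p*·39.9373 + (1−p*)·27.8344]/1.11 = 31.6842. B = V − Δ·S = -4.9913.
(2,2): S=279.8432. Δ = (V_up−V_dn)/(S_up−S_dn) = (132.2856−39.9373)/(347.0056−254.6573) = 1.0000. V = [p*·132.2856 + (1−p*)·39.9373]/1.11 = 86.4018. B = V − Δ·S = -193.4414.
(1,0): S=165.6200. Δ = (V_up−V_dn)/(S_up−S_dn) = (31.6842−42.7272)/(205.3688−150.7142) = -0.2021. V = [p*·31.6842 + (1−p*)·42.7272]/1.11 = 32.4635. B = V − Δ·S = 65.9272.
(1,1): S=225.6800. Δ = (V_up−V_dn)/(S_up−S_dn) = (86.4018−31.6842)/(279.8432−205.3688) = 0.7347. V = [p*·86.4018 + (1−p*)·31.6842]/1.11 = 58.4202. B = V − Δ·S = -107.3905.
(0,0): S=182.0000. Δ = (V_up−V_dn)/(S_up−S_dn) = (58.4202−32.4635)/(225.6800−165.6200) = 0.4322. V = [p*·58.4202 + (1−p*)·32.4635]/1.11 = 43.4187. B = V − Δ·S = -35.2377.
Self-financing check: at every node Δ·S+B equals the discounted successor values.

(0,0): Delta=0.4322 Bond=-35.2377
(1,0): Delta=-0.2021 Bond=65.9272
(1,1): Delta=0.7347 Bond=-107.3905
(2,0): Delta=-1.0000 Bond=193.4414
(2,1): Delta=0.1786 Bond=-4.9913
(2,2): Delta=1.0000 Bond=-193.4414
V0=43.4187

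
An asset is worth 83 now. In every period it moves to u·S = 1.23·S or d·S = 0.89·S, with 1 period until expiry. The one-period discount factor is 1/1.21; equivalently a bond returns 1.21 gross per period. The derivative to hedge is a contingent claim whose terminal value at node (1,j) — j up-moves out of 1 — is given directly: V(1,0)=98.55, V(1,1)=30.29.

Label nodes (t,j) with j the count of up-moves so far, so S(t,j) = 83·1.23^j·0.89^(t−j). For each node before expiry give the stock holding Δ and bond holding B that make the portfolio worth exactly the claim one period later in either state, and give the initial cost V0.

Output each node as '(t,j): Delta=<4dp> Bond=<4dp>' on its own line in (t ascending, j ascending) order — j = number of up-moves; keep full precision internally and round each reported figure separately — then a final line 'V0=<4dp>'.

(0,0): Delta=-2.4189 Bond=229.1162
V0=28.3515

Risk-neutral probability p* = (R−d)/(u−d) = (1.21−0.89)/(1.23−0.89) = 0.9412.
Terminal payoffs: V(1,0)=98.5500, V(1,1)=30.2900
(0,0): S=83.0000. Δ = (V_up−V_dn)/(S_up−S_dn) = (30.2900−98.5500)/(102.0900−73.8700) = -2.4189. V = [p*·30.2900 + (1−p*)·98.5500]/1.21 = 28.3515. B = V − Δ·S = 229.1162.
Self-financing check: at every node Δ·S+B equals the discounted successor values.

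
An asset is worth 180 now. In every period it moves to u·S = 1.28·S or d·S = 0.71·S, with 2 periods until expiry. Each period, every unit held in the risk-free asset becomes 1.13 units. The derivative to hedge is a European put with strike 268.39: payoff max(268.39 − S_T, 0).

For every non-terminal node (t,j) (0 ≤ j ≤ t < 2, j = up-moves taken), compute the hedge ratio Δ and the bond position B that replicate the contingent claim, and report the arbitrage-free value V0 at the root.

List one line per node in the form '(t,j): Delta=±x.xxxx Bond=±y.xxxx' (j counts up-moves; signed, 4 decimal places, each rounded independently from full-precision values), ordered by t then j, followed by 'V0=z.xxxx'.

(0,0): Delta=-0.8314 Bond=191.1250
(1,0): Delta=-1.0000 Bond=237.5133
(1,1): Delta=-0.7980 Bond=208.2777
V0=41.4659

No-arbitrage ⇒ martingale measure with p* = (R−d)/(u−d) = 0.7368.
Terminal values V(2,·): V(2,0)=177.6520, V(2,1)=104.8060, V(2,2)=0.0000
Node (1,0) S=127.8000: V=(p*·104.8060+(1−p*)·177.6520)/1.13=109.7133; Δ=(104.8060−177.6520)/(163.5840−90.7380)=-1.0000; B=V−Δ·S=237.5133
Node (1,1) S=230.4000: V=(p*·0.0000+(1−p*)·104.8060)/1.13=24.4075; Δ=(0.0000−104.8060)/(294.9120−163.5840)=-0.7980; B=V−Δ·S=208.2777
Node (0,0) S=180.0000: V=(p*·24.4075+(1−p*)·109.7133)/1.13=41.4659; Δ=(24.4075−109.7133)/(230.4000−127.8000)=-0.8314; B=V−Δ·S=191.1250
The time-0 hedge costs 41.4659, which is the no-arbitrage price.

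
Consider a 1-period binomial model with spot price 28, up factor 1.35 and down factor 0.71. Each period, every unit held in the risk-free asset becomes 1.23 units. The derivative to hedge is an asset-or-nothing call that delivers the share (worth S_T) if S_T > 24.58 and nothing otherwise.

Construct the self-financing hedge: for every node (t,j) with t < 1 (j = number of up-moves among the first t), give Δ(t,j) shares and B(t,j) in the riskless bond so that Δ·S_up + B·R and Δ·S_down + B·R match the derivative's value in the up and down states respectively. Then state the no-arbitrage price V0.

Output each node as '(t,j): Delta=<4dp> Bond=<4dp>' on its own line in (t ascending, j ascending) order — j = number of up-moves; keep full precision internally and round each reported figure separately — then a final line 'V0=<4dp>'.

(0,0): Delta=2.1094 Bond=-34.0930
V0=24.9695

No-arbitrage ⇒ martingale measure with p* = (R−d)/(u−d) = 0.8125.
At expiry t=1: V(1,0)=0.0000, V(1,1)=37.8000
Node (0,0) S=28.0000: V=(p*·37.8000+(1−p*)·0.0000)/1.23=24.9695; Δ=(37.8000−0.0000)/(37.8000−19.8800)=2.1094; B=V−Δ·S=-34.0930
Self-financing check: at every node Δ·S+B equals the discounted successor values.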